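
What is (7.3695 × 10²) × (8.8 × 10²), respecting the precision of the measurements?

6.5 × 10⁵

(7.3695 × 10²) × (8.8 × 10²) = 648516
Multiplication/division keeps the fewest significant figures: 7.3695 × 10² → 5 s.f., 8.8 × 10² → 2 s.f.; limit is 2.
Rounded to 2 significant figures: 6.5 × 10⁵.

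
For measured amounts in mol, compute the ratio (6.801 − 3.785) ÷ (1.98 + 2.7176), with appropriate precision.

0.642

6.801 − 3.785 = 3.016, limited to 3 d.p. → 4 s.f.; 1.98 + 2.7176 = 4.6976, limited to 2 d.p. → 3 s.f.
Carrying full precision, 3.016 ÷ 4.6976 = 0.642029972752…; keep min(4, 3) = 3 s.f.
Rounded to 3 significant figures: 0.642.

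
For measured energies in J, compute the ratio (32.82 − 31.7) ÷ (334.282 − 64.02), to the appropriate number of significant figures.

0.0041

32.82 − 31.7 = 1.12, limited to 1 d.p. → 2 s.f.; 334.282 − 64.02 = 270.262, limited to 2 d.p. → 5 s.f.
Carrying full precision, 1.12 ÷ 270.262 = 0.00414412681028…; keep min(2, 5) = 2 s.f.
Rounded to 2 significant figures: 0.0041.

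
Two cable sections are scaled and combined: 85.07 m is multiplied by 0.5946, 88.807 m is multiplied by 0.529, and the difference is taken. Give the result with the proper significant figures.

3.6 m

85.07 × 0.5946 = 50.582622 → 50.58 m (4 s.f., last digit at the 10^-2 place).
88.807 × 0.529 = 46.978903 → 47.0 m (3 s.f., last digit at the 10^-1 place).
Difference: 3.603719 m; keep the coarser place, 10^-1.
Result: 3.6 m.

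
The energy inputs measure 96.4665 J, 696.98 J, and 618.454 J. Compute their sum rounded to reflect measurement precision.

96.4665 J + 696.98 J + 618.454 J = 1411.9005 J.
Addition/subtraction keeps the fewest decimal places: 96.4665 → 4 decimal places, 696.98 → 2 decimal places, 618.454 → 3 decimal places; limit is 2.
Rounded to 2 decimal places: 1411.90 J.

1411.90 J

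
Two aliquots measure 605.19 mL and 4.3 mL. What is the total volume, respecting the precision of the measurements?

609.5 mL

605.19 mL + 4.3 mL = 609.49 mL.
Addition/subtraction keeps the fewest decimal places: 605.19 → 2 decimal places, 4.3 → 1 decimal place; limit is 1.
Rounded to 1 decimal place: 609.5 mL.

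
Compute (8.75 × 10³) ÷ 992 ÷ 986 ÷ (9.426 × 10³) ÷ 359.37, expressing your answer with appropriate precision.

2.64 × 10⁻⁹

(8.75 × 10³) ÷ 992 ÷ 986 ÷ (9.426 × 10³) ÷ 359.37 = 2.64088938456 × 10^-9…
Multiplication/division keeps the fewest significant figures: 8.75 × 10³ → 3 s.f., 992 → 3 s.f., 986 → 3 s.f., 9.426 × 10³ → 4 s.f., 359.37 → 5 s.f.; limit is 3.
Rounded to 3 significant figures: 2.64 × 10⁻⁹.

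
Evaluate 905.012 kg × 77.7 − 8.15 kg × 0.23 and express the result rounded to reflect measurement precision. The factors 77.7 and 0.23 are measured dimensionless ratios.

905.012 × 77.7 = 70319.4324 → 7.03 × 10⁴ kg (3 s.f., last digit at the 10^2 place).
8.15 × 0.23 = 1.8745 → 1.9 kg (2 s.f., last digit at the 10^-1 place).
Difference: 70317.5579 kg; keep the coarser place, 10^2.
Result: 7.03 × 10⁴ kg.

7.03 × 10⁴ kg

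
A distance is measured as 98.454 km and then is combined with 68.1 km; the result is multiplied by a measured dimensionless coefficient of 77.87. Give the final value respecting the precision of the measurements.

98.454 km + 68.1 km = 166.554 km; the sum is limited to 1 decimal place (4 s.f.).
Carrying full precision, 166.554 × 77.87 = 12969.55998 km; 77.87 has 4 s.f., so the result keeps min(4, 4) = 4 s.f.
Rounded to 4 significant figures: 1.297 × 10^4 km.

1.297 × 10^4 km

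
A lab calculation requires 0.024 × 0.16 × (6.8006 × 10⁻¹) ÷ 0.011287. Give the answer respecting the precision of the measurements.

0.024 × 0.16 × (6.8006 × 10⁻¹) ÷ 0.011287 = 0.231366208913…
Multiplication/division keeps the fewest significant figures: 0.024 → 2 s.f., 0.16 → 2 s.f., 6.8006 × 10⁻¹ → 5 s.f., 0.011287 → 5 s.f.; limit is 2.
Rounded to 2 significant figures: 0.23.

0.23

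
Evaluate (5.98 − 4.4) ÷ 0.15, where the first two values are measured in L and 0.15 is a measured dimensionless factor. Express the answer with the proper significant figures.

11 L

5.98 L − 4.4 L = 1.58 L; the difference is limited to 1 decimal place (2 s.f.).
Carrying full precision, 1.58 ÷ 0.15 = 10.5333333333… L; 0.15 has 2 s.f., so the result keeps min(2, 2) = 2 s.f.
Rounded to 2 significant figures: 11 L.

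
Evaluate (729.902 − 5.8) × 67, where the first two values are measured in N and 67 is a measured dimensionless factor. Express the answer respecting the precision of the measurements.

729.902 N − 5.8 N = 724.102 N; the difference is limited to 1 decimal place (4 s.f.).
Carrying full precision, 724.102 × 67 = 48514.834 N; 67 has 2 s.f., so the result keeps min(4, 2) = 2 s.f.
Rounded to 2 significant figures: 4.9 × 10^4 N.

4.9 × 10^4 N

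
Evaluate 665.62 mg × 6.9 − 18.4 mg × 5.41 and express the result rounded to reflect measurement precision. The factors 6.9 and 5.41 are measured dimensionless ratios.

4.5 × 10³ mg

665.62 × 6.9 = 4592.778 → 4.6 × 10³ mg (2 s.f., last digit at the 10^2 place).
18.4 × 5.41 = 99.544 → 99.5 mg (3 s.f., last digit at the 10^-1 place).
Difference: 4493.234 mg; keep the coarser place, 10^2.
Result: 4.5 × 10³ mg.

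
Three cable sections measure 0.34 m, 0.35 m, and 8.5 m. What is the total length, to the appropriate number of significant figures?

9.2 m

0.34 m + 0.35 m + 8.5 m = 9.19 m.
Addition/subtraction keeps the fewest decimal places: 0.34 → 2 decimal places, 0.35 → 2 decimal places, 8.5 → 1 decimal place; limit is 1.
Rounded to 1 decimal place: 9.2 m.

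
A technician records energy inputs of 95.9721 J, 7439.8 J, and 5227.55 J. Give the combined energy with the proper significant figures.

12763.3 J

95.9721 J + 7439.8 J + 5227.55 J = 12763.3221 J.
Addition/subtraction keeps the fewest decimal places: 95.9721 → 4 decimal places, 7439.8 → 1 decimal place, 5227.55 → 2 decimal places; limit is 1.
Rounded to 1 decimal place: 12763.3 J.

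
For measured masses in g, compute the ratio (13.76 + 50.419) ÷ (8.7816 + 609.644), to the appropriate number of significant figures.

13.76 + 50.419 = 64.179, limited to 2 d.p. → 4 s.f.; 8.7816 + 609.644 = 618.4256, limited to 3 d.p. → 6 s.f.
Carrying full precision, 64.179 ÷ 618.4256 = 0.103778045411…; keep min(4, 6) = 4 s.f.
Rounded to 4 significant figures: 0.1038.

0.1038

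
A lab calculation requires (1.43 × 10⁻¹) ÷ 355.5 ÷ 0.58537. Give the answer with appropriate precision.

6.87 × 10⁻⁴

(1.43 × 10⁻¹) ÷ 355.5 ÷ 0.58537 = 0.000687172816539…
Multiplication/division keeps the fewest significant figures: 1.43 × 10⁻¹ → 3 s.f., 355.5 → 4 s.f., 0.58537 → 5 s.f.; limit is 3.
Rounded to 3 significant figures: 6.87 × 10⁻⁴.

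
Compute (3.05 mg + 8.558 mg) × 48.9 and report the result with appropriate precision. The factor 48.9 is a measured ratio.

568 mg

3.05 mg + 8.558 mg = 11.608 mg; the sum is limited to 2 decimal places (4 s.f.).
Carrying full precision, 11.608 × 48.9 = 567.6312 mg; 48.9 has 3 s.f., so the result keeps min(4, 3) = 3 s.f.
Rounded to 3 significant figures: 568 mg.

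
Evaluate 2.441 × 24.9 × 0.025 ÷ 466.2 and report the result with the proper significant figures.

0.0033

2.441 × 24.9 × 0.025 ÷ 466.2 = 0.00325937902188…
Multiplication/division keeps the fewest significant figures: 2.441 → 4 s.f., 24.9 → 3 s.f., 0.025 → 2 s.f., 466.2 → 4 s.f.; limit is 2.
Rounded to 2 significant figures: 0.0033.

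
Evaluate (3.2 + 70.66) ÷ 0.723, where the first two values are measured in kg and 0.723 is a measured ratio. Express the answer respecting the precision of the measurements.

102 kg

3.2 kg + 70.66 kg = 73.86 kg; the sum is limited to 1 decimal place (3 s.f.).
Carrying full precision, 73.86 ÷ 0.723 = 102.157676349… kg; 0.723 has 3 s.f., so the result keeps min(3, 3) = 3 s.f.
Rounded to 3 significant figures: 102 kg.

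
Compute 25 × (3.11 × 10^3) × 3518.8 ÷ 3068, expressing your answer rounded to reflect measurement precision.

25 × (3.11 × 10^3) × 3518.8 ÷ 3068 = 89174.2829205…
Multiplication/division keeps the fewest significant figures: 25 → 2 s.f., 3.11 × 10^3 → 3 s.f., 3518.8 → 5 s.f., 3068 → 4 s.f.; limit is 2.
Rounded to 2 significant figures: 8.9 × 10^4.

8.9 × 10^4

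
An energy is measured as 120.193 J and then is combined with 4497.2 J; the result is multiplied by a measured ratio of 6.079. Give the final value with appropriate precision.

2.807 × 10^4 J

120.193 J + 4497.2 J = 4617.393 J; the sum is limited to 1 decimal place (5 s.f.).
Carrying full precision, 4617.393 × 6.079 = 28069.132047 J; 6.079 has 4 s.f., so the result keeps min(5, 4) = 4 s.f.
Rounded to 4 significant figures: 2.807 × 10^4 J.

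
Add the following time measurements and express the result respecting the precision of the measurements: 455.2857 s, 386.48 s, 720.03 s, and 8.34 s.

455.2857 s + 386.48 s + 720.03 s + 8.34 s = 1570.1357 s.
Addition/subtraction keeps the fewest decimal places: 455.2857 → 4 decimal places, 386.48 → 2 decimal places, 720.03 → 2 decimal places, 8.34 → 2 decimal places; limit is 2.
Rounded to 2 decimal places: 1570.14 s.

1570.14 s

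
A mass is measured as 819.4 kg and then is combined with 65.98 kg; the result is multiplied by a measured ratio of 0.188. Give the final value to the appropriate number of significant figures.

819.4 kg + 65.98 kg = 885.38 kg; the sum is limited to 1 decimal place (4 s.f.).
Carrying full precision, 885.38 × 0.188 = 166.45144 kg; 0.188 has 3 s.f., so the result keeps min(4, 3) = 3 s.f.
Rounded to 3 significant figures: 166 kg.

166 kg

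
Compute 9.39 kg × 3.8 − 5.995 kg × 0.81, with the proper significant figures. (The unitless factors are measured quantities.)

9.39 × 3.8 = 35.682 → 36 kg (2 s.f., last digit at the 10^0 place).
5.995 × 0.81 = 4.85595 → 4.9 kg (2 s.f., last digit at the 10^-1 place).
Difference: 30.82605 kg; keep the coarser place, 10^0.
Result: 31 kg.

31 kg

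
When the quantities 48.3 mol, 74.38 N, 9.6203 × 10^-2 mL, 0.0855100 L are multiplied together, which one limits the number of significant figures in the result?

48.3 mol

48.3 mol → 3 s.f.; 74.38 N → 4 s.f.; 9.6203 × 10^-2 mL → 5 s.f.; 0.0855100 L → 6 s.f.
The fewest is 3 significant figures, from 48.3 mol.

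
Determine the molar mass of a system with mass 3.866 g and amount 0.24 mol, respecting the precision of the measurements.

molar mass = 3.866 g ÷ 0.24 mol = 16.1083333333… g/mol.
3.866 has 4 significant figures; 0.24 has 2.
Division/multiplication keeps the fewest: 2 significant figures.
Rounded: 16 g/mol.

16 g/mol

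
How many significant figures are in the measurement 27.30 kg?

4

27.30: trailing zeros after a decimal point are significant.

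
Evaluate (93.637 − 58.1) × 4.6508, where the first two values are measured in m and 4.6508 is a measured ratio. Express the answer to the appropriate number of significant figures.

93.637 m − 58.1 m = 35.537 m; the difference is limited to 1 decimal place (3 s.f.).
Carrying full precision, 35.537 × 4.6508 = 165.2754796 m; 4.6508 has 5 s.f., so the result keeps min(3, 5) = 3 s.f.
Rounded to 3 significant figures: 165 m.

165 m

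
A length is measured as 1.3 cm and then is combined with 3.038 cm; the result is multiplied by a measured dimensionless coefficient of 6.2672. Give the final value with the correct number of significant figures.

27 cm

1.3 cm + 3.038 cm = 4.338 cm; the sum is limited to 1 decimal place (2 s.f.).
Carrying full precision, 4.338 × 6.2672 = 27.1871136 cm; 6.2672 has 5 s.f., so the result keeps min(2, 5) = 2 s.f.
Rounded to 2 significant figures: 27 cm.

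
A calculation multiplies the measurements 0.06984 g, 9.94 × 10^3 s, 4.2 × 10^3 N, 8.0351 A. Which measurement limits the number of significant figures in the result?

0.06984 g → 4 s.f.; 9.94 × 10^3 s → 3 s.f.; 4.2 × 10^3 N → 2 s.f.; 8.0351 A → 5 s.f.
The fewest is 2 significant figures, from 4.2 × 10^3 N.

4.2 × 10^3 N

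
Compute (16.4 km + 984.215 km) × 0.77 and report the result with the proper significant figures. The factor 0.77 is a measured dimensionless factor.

7.7 × 10² km

16.4 km + 984.215 km = 1000.615 km; the sum is limited to 1 decimal place (5 s.f.).
Carrying full precision, 1000.615 × 0.77 = 770.47355 km; 0.77 has 2 s.f., so the result keeps min(5, 2) = 2 s.f.
Rounded to 2 significant figures: 7.7 × 10² km.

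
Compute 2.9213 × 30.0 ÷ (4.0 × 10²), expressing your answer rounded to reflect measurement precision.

0.22

2.9213 × 30.0 ÷ (4.0 × 10²) = 0.2190975
Multiplication/division keeps the fewest significant figures: 2.9213 → 5 s.f., 30.0 → 3 s.f., 4.0 × 10² → 2 s.f.; limit is 2.
Rounded to 2 significant figures: 0.22.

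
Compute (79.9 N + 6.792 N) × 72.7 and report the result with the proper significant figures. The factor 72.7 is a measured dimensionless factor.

6.30 × 10³ N

79.9 N + 6.792 N = 86.692 N; the sum is limited to 1 decimal place (3 s.f.).
Carrying full precision, 86.692 × 72.7 = 6302.5084 N; 72.7 has 3 s.f., so the result keeps min(3, 3) = 3 s.f.
Rounded to 3 significant figures: 6.30 × 10³ N.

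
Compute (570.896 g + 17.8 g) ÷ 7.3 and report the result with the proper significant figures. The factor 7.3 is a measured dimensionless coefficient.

570.896 g + 17.8 g = 588.696 g; the sum is limited to 1 decimal place (4 s.f.).
Carrying full precision, 588.696 ÷ 7.3 = 80.6432876712… g; 7.3 has 2 s.f., so the result keeps min(4, 2) = 2 s.f.
Rounded to 2 significant figures: 81 g.

81 g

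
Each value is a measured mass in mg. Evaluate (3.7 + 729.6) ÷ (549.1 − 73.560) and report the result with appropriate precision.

1.542

3.7 + 729.6 = 733.3, limited to 1 d.p. → 4 s.f.; 549.1 − 73.560 = 475.540, limited to 1 d.p. → 4 s.f.
Carrying full precision, 733.3 ÷ 475.540 = 1.54203642175…; keep min(4, 4) = 4 s.f.
Rounded to 4 significant figures: 1.542.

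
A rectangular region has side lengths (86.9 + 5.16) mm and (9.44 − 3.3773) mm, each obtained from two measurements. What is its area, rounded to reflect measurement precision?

558 mm²

86.9 + 5.16 = 92.06, limited to 1 d.p. → 3 s.f.; 9.44 − 3.3773 = 6.0627, limited to 2 d.p. → 3 s.f.
Carrying full precision, 92.06 × 6.0627 = 558.132162; keep min(3, 3) = 3 s.f.
Rounded to 3 significant figures: 558 mm².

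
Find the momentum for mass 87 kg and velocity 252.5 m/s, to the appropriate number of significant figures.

2.2 × 10⁴ kg·m/s

momentum = 87 kg × 252.5 m/s = 21967.5 kg·m/s.
87 has 2 significant figures; 252.5 has 4.
Division/multiplication keeps the fewest: 2 significant figures.
Rounded: 2.2 × 10⁴ kg·m/s.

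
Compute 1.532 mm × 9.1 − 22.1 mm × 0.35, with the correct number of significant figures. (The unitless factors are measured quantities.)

1.532 × 9.1 = 13.9412 → 14 mm (2 s.f., last digit at the 10^0 place).
22.1 × 0.35 = 7.735 → 7.7 mm (2 s.f., last digit at the 10^-1 place).
Difference: 6.2062 mm; keep the coarser place, 10^0.
Result: 6 mm.

6 mm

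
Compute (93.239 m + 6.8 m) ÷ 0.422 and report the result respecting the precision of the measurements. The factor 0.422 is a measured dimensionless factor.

237 m

93.239 m + 6.8 m = 100.039 m; the sum is limited to 1 decimal place (4 s.f.).
Carrying full precision, 100.039 ÷ 0.422 = 237.059241706… m; 0.422 has 3 s.f., so the result keeps min(4, 3) = 3 s.f.
Rounded to 3 significant figures: 237 m.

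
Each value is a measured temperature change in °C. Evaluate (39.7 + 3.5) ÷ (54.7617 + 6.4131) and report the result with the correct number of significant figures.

0.706

39.7 + 3.5 = 43.2, limited to 1 d.p. → 3 s.f.; 54.7617 + 6.4131 = 61.1748, limited to 4 d.p. → 6 s.f.
Carrying full precision, 43.2 ÷ 61.1748 = 0.706173130112…; keep min(3, 6) = 3 s.f.
Rounded to 3 significant figures: 0.706.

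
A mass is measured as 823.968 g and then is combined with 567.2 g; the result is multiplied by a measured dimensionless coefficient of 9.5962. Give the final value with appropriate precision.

823.968 g + 567.2 g = 1391.168 g; the sum is limited to 1 decimal place (5 s.f.).
Carrying full precision, 1391.168 × 9.5962 = 13349.9263616 g; 9.5962 has 5 s.f., so the result keeps min(5, 5) = 5 s.f.
Rounded to 5 significant figures: 1.3350 × 10⁴ g.

1.3350 × 10⁴ g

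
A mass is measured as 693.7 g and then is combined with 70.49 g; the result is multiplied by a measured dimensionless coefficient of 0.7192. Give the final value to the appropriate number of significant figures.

549.6 g

693.7 g + 70.49 g = 764.19 g; the sum is limited to 1 decimal place (4 s.f.).
Carrying full precision, 764.19 × 0.7192 = 549.605448 g; 0.7192 has 4 s.f., so the result keeps min(4, 4) = 4 s.f.
Rounded to 4 significant figures: 549.6 g.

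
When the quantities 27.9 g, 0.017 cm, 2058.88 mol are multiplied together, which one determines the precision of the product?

27.9 g → 3 s.f.; 0.017 cm → 2 s.f.; 2058.88 mol → 6 s.f.
The fewest is 2 significant figures, from 0.017 cm.

0.017 cm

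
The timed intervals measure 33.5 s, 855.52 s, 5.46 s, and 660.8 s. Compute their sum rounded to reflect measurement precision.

33.5 s + 855.52 s + 5.46 s + 660.8 s = 1555.28 s.
Addition/subtraction keeps the fewest decimal places: 33.5 → 1 decimal place, 855.52 → 2 decimal places, 5.46 → 2 decimal places, 660.8 → 1 decimal place; limit is 1.
Rounded to 1 decimal place: 1555.3 s.

1555.3 s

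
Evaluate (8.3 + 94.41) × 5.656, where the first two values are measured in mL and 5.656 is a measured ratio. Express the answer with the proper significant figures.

8.3 mL + 94.41 mL = 102.71 mL; the sum is limited to 1 decimal place (4 s.f.).
Carrying full precision, 102.71 × 5.656 = 580.92776 mL; 5.656 has 4 s.f., so the result keeps min(4, 4) = 4 s.f.
Rounded to 4 significant figures: 580.9 mL.

580.9 mL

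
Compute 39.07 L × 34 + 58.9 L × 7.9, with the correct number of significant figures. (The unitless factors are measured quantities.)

1.8 × 10³ L

39.07 × 34 = 1328.38 → 1.3 × 10³ L (2 s.f., last digit at the 10^2 place).
58.9 × 7.9 = 465.31 → 4.7 × 10² L (2 s.f., last digit at the 10^1 place).
Sum: 1793.69 L; keep the coarser place, 10^2.
Result: 1.8 × 10³ L.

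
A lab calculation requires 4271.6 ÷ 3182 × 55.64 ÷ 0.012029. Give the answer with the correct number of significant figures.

6209

4271.6 ÷ 3182 × 55.64 ÷ 0.012029 = 6209.37657522…
Multiplication/division keeps the fewest significant figures: 4271.6 → 5 s.f., 3182 → 4 s.f., 55.64 → 4 s.f., 0.012029 → 5 s.f.; limit is 4.
Rounded to 4 significant figures: 6209.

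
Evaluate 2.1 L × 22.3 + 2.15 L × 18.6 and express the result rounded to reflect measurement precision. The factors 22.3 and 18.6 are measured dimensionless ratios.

2.1 × 22.3 = 46.83 → 47 L (2 s.f., last digit at the 10^0 place).
2.15 × 18.6 = 39.99 → 40.0 L (3 s.f., last digit at the 10^-1 place).
Sum: 86.82 L; keep the coarser place, 10^0.
Result: 87 L.

87 L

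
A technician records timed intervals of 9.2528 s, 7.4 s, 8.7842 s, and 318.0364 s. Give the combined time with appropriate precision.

343.5 s

9.2528 s + 7.4 s + 8.7842 s + 318.0364 s = 343.4734 s.
Addition/subtraction keeps the fewest decimal places: 9.2528 → 4 decimal places, 7.4 → 1 decimal place, 8.7842 → 4 decimal places, 318.0364 → 4 decimal places; limit is 1.
Rounded to 1 decimal place: 343.5 s.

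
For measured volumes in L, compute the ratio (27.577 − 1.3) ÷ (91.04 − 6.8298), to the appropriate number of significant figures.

27.577 − 1.3 = 26.277, limited to 1 d.p. → 3 s.f.; 91.04 − 6.8298 = 84.2102, limited to 2 d.p. → 4 s.f.
Carrying full precision, 26.277 ÷ 84.2102 = 0.312040584157…; keep min(3, 4) = 3 s.f.
Rounded to 3 significant figures: 3.12 × 10^-1.

3.12 × 10^-1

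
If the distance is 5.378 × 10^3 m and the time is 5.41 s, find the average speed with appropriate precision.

average speed = 5.378 × 10^3 m ÷ 5.41 s = 994.085027726… m/s.
5.378 × 10^3 has 4 significant figures; 5.41 has 3.
Division/multiplication keeps the fewest: 3 significant figures.
Rounded: 994 m/s.

994 m/s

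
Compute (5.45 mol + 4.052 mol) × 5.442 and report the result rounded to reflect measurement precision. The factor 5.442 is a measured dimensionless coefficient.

51.7 mol

5.45 mol + 4.052 mol = 9.502 mol; the sum is limited to 2 decimal places (3 s.f.).
Carrying full precision, 9.502 × 5.442 = 51.709884 mol; 5.442 has 4 s.f., so the result keeps min(3, 4) = 3 s.f.
Rounded to 3 significant figures: 51.7 mol.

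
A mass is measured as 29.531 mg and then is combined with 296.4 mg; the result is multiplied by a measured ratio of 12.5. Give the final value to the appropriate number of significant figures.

4.07 × 10^3 mg

29.531 mg + 296.4 mg = 325.931 mg; the sum is limited to 1 decimal place (4 s.f.).
Carrying full precision, 325.931 × 12.5 = 4074.1375 mg; 12.5 has 3 s.f., so the result keeps min(4, 3) = 3 s.f.
Rounded to 3 significant figures: 4.07 × 10^3 mg.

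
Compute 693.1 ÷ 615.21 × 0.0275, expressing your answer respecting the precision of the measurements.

0.0310

693.1 ÷ 615.21 × 0.0275 = 0.0309816973066…
Multiplication/division keeps the fewest significant figures: 693.1 → 4 s.f., 615.21 → 5 s.f., 0.0275 → 3 s.f.; limit is 3.
Rounded to 3 significant figures: 0.0310.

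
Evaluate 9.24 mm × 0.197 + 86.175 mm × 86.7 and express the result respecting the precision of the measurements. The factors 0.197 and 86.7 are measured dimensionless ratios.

7.47 × 10^3 mm

9.24 × 0.197 = 1.82028 → 1.82 mm (3 s.f., last digit at the 10^-2 place).
86.175 × 86.7 = 7471.3725 → 7.47 × 10^3 mm (3 s.f., last digit at the 10^1 place).
Sum: 7473.19278 mm; keep the coarser place, 10^1.
Result: 7.47 × 10^3 mm.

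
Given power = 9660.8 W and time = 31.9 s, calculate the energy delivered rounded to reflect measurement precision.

3.08 × 10⁵ J

energy delivered = 9660.8 W × 31.9 s = 308179.52 J.
9660.8 has 5 significant figures; 31.9 has 3.
Division/multiplication keeps the fewest: 3 significant figures.
Rounded: 3.08 × 10⁵ J.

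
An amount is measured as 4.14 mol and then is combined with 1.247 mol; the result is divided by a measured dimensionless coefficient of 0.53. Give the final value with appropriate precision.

4.14 mol + 1.247 mol = 5.387 mol; the sum is limited to 2 decimal places (3 s.f.).
Carrying full precision, 5.387 ÷ 0.53 = 10.1641509434… mol; 0.53 has 2 s.f., so the result keeps min(3, 2) = 2 s.f.
Rounded to 2 significant figures: 1.0 × 10^1 mol.

1.0 × 10^1 mol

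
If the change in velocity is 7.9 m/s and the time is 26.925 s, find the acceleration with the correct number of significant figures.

acceleration = 7.9 m/s ÷ 26.925 s = 0.293407613742… m/s².
7.9 has 2 significant figures; 26.925 has 5.
Division/multiplication keeps the fewest: 2 significant figures.
Rounded: 0.29 m/s².

0.29 m/s²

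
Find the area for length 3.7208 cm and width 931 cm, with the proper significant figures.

3.46 × 10^3 cm²

area = 3.7208 cm × 931 cm = 3464.0648 cm².
3.7208 has 5 significant figures; 931 has 3.
Division/multiplication keeps the fewest: 3 significant figures.
Rounded: 3.46 × 10^3 cm².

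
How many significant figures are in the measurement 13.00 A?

4

13.00: trailing zeros after a decimal point are significant.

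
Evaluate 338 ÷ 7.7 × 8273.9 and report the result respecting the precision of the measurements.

3.6 × 10^5

338 ÷ 7.7 × 8273.9 = 363191.974026…
Multiplication/division keeps the fewest significant figures: 338 → 3 s.f., 7.7 → 2 s.f., 8273.9 → 5 s.f.; limit is 2.
Rounded to 2 significant figures: 3.6 × 10^5.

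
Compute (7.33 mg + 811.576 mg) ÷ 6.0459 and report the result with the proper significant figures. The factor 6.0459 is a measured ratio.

135.45 mg

7.33 mg + 811.576 mg = 818.906 mg; the sum is limited to 2 decimal places (5 s.f.).
Carrying full precision, 818.906 ÷ 6.0459 = 135.448154948… mg; 6.0459 has 5 s.f., so the result keeps min(5, 5) = 5 s.f.
Rounded to 5 significant figures: 135.45 mg.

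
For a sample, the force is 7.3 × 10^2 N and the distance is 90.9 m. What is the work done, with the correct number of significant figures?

6.6 × 10^4 J

work done = 7.3 × 10^2 N × 90.9 m = 66357 J.
7.3 × 10^2 has 2 significant figures; 90.9 has 3.
Division/multiplication keeps the fewest: 2 significant figures.
Rounded: 6.6 × 10^4 J.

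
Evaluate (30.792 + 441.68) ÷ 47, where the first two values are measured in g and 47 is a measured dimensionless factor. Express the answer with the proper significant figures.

1.0 × 10¹ g

30.792 g + 441.68 g = 472.472 g; the sum is limited to 2 decimal places (5 s.f.).
Carrying full precision, 472.472 ÷ 47 = 10.0525957447… g; 47 has 2 s.f., so the result keeps min(5, 2) = 2 s.f.
Rounded to 2 significant figures: 1.0 × 10¹ g.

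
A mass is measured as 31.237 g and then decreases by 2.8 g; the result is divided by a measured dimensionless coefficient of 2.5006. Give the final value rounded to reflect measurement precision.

31.237 g − 2.8 g = 28.437 g; the difference is limited to 1 decimal place (3 s.f.).
Carrying full precision, 28.437 ÷ 2.5006 = 11.372070703… g; 2.5006 has 5 s.f., so the result keeps min(3, 5) = 3 s.f.
Rounded to 3 significant figures: 11.4 g.

11.4 g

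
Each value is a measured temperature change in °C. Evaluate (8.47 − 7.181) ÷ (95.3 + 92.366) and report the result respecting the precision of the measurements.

0.00687

8.47 − 7.181 = 1.289, limited to 2 d.p. → 3 s.f.; 95.3 + 92.366 = 187.666, limited to 1 d.p. → 4 s.f.
Carrying full precision, 1.289 ÷ 187.666 = 0.00686858567881…; keep min(3, 4) = 3 s.f.
Rounded to 3 significant figures: 0.00687.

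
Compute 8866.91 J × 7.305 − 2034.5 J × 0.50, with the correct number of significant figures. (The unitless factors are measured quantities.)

6.38 × 10^4 J

8866.91 × 7.305 = 64772.77755 → 6.477 × 10^4 J (4 s.f., last digit at the 10^1 place).
2034.5 × 0.50 = 1017.25 → 1.0 × 10^3 J (2 s.f., last digit at the 10^2 place).
Difference: 63755.52755 J; keep the coarser place, 10^2.
Result: 6.38 × 10^4 J.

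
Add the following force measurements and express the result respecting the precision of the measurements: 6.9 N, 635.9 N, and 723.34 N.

6.9 N + 635.9 N + 723.34 N = 1366.14 N.
Addition/subtraction keeps the fewest decimal places: 6.9 → 1 decimal place, 635.9 → 1 decimal place, 723.34 → 2 decimal places; limit is 1.
Rounded to 1 decimal place: 1366.1 N.

1366.1 N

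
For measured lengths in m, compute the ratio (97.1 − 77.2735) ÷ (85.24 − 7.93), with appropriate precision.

0.256

97.1 − 77.2735 = 19.8265, limited to 1 d.p. → 3 s.f.; 85.24 − 7.93 = 77.31, limited to 2 d.p. → 4 s.f.
Carrying full precision, 19.8265 ÷ 77.31 = 0.256454533696…; keep min(3, 4) = 3 s.f.
Rounded to 3 significant figures: 0.256.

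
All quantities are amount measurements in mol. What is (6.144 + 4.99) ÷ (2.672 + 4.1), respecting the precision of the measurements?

6.144 + 4.99 = 11.134, limited to 2 d.p. → 4 s.f.; 2.672 + 4.1 = 6.772, limited to 1 d.p. → 2 s.f.
Carrying full precision, 11.134 ÷ 6.772 = 1.64412285883…; keep min(4, 2) = 2 s.f.
Rounded to 2 significant figures: 1.6.

1.6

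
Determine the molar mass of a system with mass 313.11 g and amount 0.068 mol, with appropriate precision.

molar mass = 313.11 g ÷ 0.068 mol = 4604.55882353… g/mol.
313.11 has 5 significant figures; 0.068 has 2.
Division/multiplication keeps the fewest: 2 significant figures.
Rounded: 4.6 × 10³ g/mol.

4.6 × 10³ g/mol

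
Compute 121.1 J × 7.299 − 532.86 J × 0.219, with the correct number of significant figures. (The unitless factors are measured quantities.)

767 J

121.1 × 7.299 = 883.9089 → 883.9 J (4 s.f., last digit at the 10^-1 place).
532.86 × 0.219 = 116.69634 → 117 J (3 s.f., last digit at the 10^0 place).
Difference: 767.21256 J; keep the coarser place, 10^0.
Result: 767 J.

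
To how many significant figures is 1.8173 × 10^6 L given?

1.8173 × 10^6: in scientific notation every digit of the coefficient is significant.

5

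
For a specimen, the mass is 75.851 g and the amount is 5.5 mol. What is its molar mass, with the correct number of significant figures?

molar mass = 75.851 g ÷ 5.5 mol = 13.7910909091… g/mol.
75.851 has 5 significant figures; 5.5 has 2.
Division/multiplication keeps the fewest: 2 significant figures.
Rounded: 14 g/mol.

14 g/mol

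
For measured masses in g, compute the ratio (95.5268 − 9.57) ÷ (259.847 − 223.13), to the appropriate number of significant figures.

2.341

95.5268 − 9.57 = 85.9568, limited to 2 d.p. → 4 s.f.; 259.847 − 223.13 = 36.717, limited to 2 d.p. → 4 s.f.
Carrying full precision, 85.9568 ÷ 36.717 = 2.34106272299…; keep min(4, 4) = 4 s.f.
Rounded to 4 significant figures: 2.341.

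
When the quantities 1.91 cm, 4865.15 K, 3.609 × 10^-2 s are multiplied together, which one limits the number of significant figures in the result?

1.91 cm → 3 s.f.; 4865.15 K → 6 s.f.; 3.609 × 10^-2 s → 4 s.f.
The fewest is 3 significant figures, from 1.91 cm.

1.91 cm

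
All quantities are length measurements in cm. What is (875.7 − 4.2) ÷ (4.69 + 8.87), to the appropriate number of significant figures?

875.7 − 4.2 = 871.5, limited to 1 d.p. → 4 s.f.; 4.69 + 8.87 = 13.56, limited to 2 d.p. → 4 s.f.
Carrying full precision, 871.5 ÷ 13.56 = 64.2699115044…; keep min(4, 4) = 4 s.f.
Rounded to 4 significant figures: 64.27.

64.27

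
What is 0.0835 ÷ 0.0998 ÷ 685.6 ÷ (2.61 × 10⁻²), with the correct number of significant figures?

0.0468

0.0835 ÷ 0.0998 ÷ 685.6 ÷ (2.61 × 10⁻²) = 0.046756782475…
Multiplication/division keeps the fewest significant figures: 0.0835 → 3 s.f., 0.0998 → 3 s.f., 685.6 → 4 s.f., 2.61 × 10⁻² → 3 s.f.; limit is 3.
Rounded to 3 significant figures: 0.0468.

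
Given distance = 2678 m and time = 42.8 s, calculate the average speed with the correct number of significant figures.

62.6 m/s

average speed = 2678 m ÷ 42.8 s = 62.5700934579… m/s.
2678 has 4 significant figures; 42.8 has 3.
Division/multiplication keeps the fewest: 3 significant figures.
Rounded: 62.6 m/s.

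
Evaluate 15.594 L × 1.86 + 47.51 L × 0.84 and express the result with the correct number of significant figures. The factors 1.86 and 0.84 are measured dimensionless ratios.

15.594 × 1.86 = 29.00484 → 29.0 L (3 s.f., last digit at the 10^-1 place).
47.51 × 0.84 = 39.9084 → 40. L (2 s.f., last digit at the 10^0 place).
Sum: 68.91324 L; keep the coarser place, 10^0.
Result: 69 L.

69 L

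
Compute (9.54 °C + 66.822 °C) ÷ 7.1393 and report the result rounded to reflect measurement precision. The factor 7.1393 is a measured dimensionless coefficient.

10.70 °C

9.54 °C + 66.822 °C = 76.362 °C; the sum is limited to 2 decimal places (4 s.f.).
Carrying full precision, 76.362 ÷ 7.1393 = 10.6960066113… °C; 7.1393 has 5 s.f., so the result keeps min(4, 5) = 4 s.f.
Rounded to 4 significant figures: 10.70 °C.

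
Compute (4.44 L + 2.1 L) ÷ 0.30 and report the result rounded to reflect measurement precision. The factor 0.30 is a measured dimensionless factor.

22 L

4.44 L + 2.1 L = 6.54 L; the sum is limited to 1 decimal place (2 s.f.).
Carrying full precision, 6.54 ÷ 0.30 = 21.8 L; 0.30 has 2 s.f., so the result keeps min(2, 2) = 2 s.f.
Rounded to 2 significant figures: 22 L.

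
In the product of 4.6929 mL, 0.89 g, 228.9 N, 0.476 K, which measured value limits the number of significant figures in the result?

0.89 g

4.6929 mL → 5 s.f.; 0.89 g → 2 s.f.; 228.9 N → 4 s.f.; 0.476 K → 3 s.f.
The fewest is 2 significant figures, from 0.89 g.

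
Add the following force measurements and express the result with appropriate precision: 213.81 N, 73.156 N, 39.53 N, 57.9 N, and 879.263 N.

213.81 N + 73.156 N + 39.53 N + 57.9 N + 879.263 N = 1263.659 N.
Addition/subtraction keeps the fewest decimal places: 213.81 → 2 decimal places, 73.156 → 3 decimal places, 39.53 → 2 decimal places, 57.9 → 1 decimal place, 879.263 → 3 decimal places; limit is 1.
Rounded to 1 decimal place: 1263.7 N.

1263.7 N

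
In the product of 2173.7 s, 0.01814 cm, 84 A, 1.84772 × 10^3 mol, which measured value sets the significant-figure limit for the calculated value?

2173.7 s → 5 s.f.; 0.01814 cm → 4 s.f.; 84 A → 2 s.f.; 1.84772 × 10^3 mol → 6 s.f.
The fewest is 2 significant figures, from 84 A.

84 A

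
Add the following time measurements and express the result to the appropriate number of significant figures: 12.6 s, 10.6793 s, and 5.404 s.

12.6 s + 10.6793 s + 5.404 s = 28.6833 s.
Addition/subtraction keeps the fewest decimal places: 12.6 → 1 decimal place, 10.6793 → 4 decimal places, 5.404 → 3 decimal places; limit is 1.
Rounded to 1 decimal place: 28.7 s.

28.7 s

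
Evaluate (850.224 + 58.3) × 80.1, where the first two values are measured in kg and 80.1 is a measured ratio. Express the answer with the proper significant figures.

7.28 × 10⁴ kg

850.224 kg + 58.3 kg = 908.524 kg; the sum is limited to 1 decimal place (4 s.f.).
Carrying full precision, 908.524 × 80.1 = 72772.7724 kg; 80.1 has 3 s.f., so the result keeps min(4, 3) = 3 s.f.
Rounded to 3 significant figures: 7.28 × 10⁴ kg.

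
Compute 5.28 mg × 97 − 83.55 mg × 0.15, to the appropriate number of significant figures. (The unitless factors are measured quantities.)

5.28 × 97 = 512.16 → 5.1 × 10^2 mg (2 s.f., last digit at the 10^1 place).
83.55 × 0.15 = 12.5325 → 13 mg (2 s.f., last digit at the 10^0 place).
Difference: 499.6275 mg; keep the coarser place, 10^1.
Result: 5.0 × 10^2 mg.

5.0 × 10^2 mg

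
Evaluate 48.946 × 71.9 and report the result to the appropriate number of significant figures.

3.52 × 10^3

48.946 × 71.9 = 3519.2174
Multiplication/division keeps the fewest significant figures: 48.946 → 5 s.f., 71.9 → 3 s.f.; limit is 3.
Rounded to 3 significant figures: 3.52 × 10^3.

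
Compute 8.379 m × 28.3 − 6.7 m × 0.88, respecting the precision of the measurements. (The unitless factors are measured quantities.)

2.31 × 10^2 m

8.379 × 28.3 = 237.1257 → 237 m (3 s.f., last digit at the 10^0 place).
6.7 × 0.88 = 5.896 → 5.9 m (2 s.f., last digit at the 10^-1 place).
Difference: 231.2297 m; keep the coarser place, 10^0.
Result: 2.31 × 10^2 m.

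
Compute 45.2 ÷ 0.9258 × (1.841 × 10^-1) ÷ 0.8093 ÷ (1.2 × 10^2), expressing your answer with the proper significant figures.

45.2 ÷ 0.9258 × (1.841 × 10^-1) ÷ 0.8093 ÷ (1.2 × 10^2) = 0.0925516701854…
Multiplication/division keeps the fewest significant figures: 45.2 → 3 s.f., 0.9258 → 4 s.f., 1.841 × 10^-1 → 4 s.f., 0.8093 → 4 s.f., 1.2 × 10^2 → 2 s.f.; limit is 2.
Rounded to 2 significant figures: 0.093.

0.093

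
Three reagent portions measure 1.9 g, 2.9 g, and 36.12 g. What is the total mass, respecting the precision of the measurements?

1.9 g + 2.9 g + 36.12 g = 40.92 g.
Addition/subtraction keeps the fewest decimal places: 1.9 → 1 decimal place, 2.9 → 1 decimal place, 36.12 → 2 decimal places; limit is 1.
Rounded to 1 decimal place: 40.9 g.

40.9 g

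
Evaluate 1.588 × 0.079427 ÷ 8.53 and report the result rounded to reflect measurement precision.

0.0148

1.588 × 0.079427 ÷ 8.53 = 0.0147866443142…
Multiplication/division keeps the fewest significant figures: 1.588 → 4 s.f., 0.079427 → 5 s.f., 8.53 → 3 s.f.; limit is 3.
Rounded to 3 significant figures: 0.0148.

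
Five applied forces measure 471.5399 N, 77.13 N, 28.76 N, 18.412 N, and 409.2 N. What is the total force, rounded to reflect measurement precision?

1005.0 N

471.5399 N + 77.13 N + 28.76 N + 18.412 N + 409.2 N = 1005.0419 N.
Addition/subtraction keeps the fewest decimal places: 471.5399 → 4 decimal places, 77.13 → 2 decimal places, 28.76 → 2 decimal places, 18.412 → 3 decimal places, 409.2 → 1 decimal place; limit is 1.
Rounded to 1 decimal place: 1005.0 N.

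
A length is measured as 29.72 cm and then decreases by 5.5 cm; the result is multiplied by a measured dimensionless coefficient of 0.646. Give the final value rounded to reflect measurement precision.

29.72 cm − 5.5 cm = 24.22 cm; the difference is limited to 1 decimal place (3 s.f.).
Carrying full precision, 24.22 × 0.646 = 15.64612 cm; 0.646 has 3 s.f., so the result keeps min(3, 3) = 3 s.f.
Rounded to 3 significant figures: 15.6 cm.

15.6 cm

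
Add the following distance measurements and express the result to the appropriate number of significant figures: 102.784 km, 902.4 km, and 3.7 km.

1008.9 km

102.784 km + 902.4 km + 3.7 km = 1008.884 km.
Addition/subtraction keeps the fewest decimal places: 102.784 → 3 decimal places, 902.4 → 1 decimal place, 3.7 → 1 decimal place; limit is 1.
Rounded to 1 decimal place: 1008.9 km.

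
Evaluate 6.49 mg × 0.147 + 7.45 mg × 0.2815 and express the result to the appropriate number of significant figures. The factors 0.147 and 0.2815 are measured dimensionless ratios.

6.49 × 0.147 = 0.95403 → 0.954 mg (3 s.f., last digit at the 10^-3 place).
7.45 × 0.2815 = 2.097175 → 2.10 mg (3 s.f., last digit at the 10^-2 place).
Sum: 3.051205 mg; keep the coarser place, 10^-2.
Result: 3.05 mg.

3.05 mg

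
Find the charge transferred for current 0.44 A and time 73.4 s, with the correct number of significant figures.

charge transferred = 0.44 A × 73.4 s = 32.296 C.
0.44 has 2 significant figures; 73.4 has 3.
Division/multiplication keeps the fewest: 2 significant figures.
Rounded: 32 C.

32 C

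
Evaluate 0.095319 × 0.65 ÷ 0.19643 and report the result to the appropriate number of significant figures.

0.095319 × 0.65 ÷ 0.19643 = 0.315416942422…
Multiplication/division keeps the fewest significant figures: 0.095319 → 5 s.f., 0.65 → 2 s.f., 0.19643 → 5 s.f.; limit is 2.
Rounded to 2 significant figures: 0.32.

0.32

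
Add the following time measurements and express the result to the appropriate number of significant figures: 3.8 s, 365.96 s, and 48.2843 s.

3.8 s + 365.96 s + 48.2843 s = 418.0443 s.
Addition/subtraction keeps the fewest decimal places: 3.8 → 1 decimal place, 365.96 → 2 decimal places, 48.2843 → 4 decimal places; limit is 1.
Rounded to 1 decimal place: 4.180 × 10^2 s.

4.180 × 10^2 s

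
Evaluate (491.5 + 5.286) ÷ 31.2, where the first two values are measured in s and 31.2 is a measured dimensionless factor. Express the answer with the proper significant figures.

491.5 s + 5.286 s = 496.786 s; the sum is limited to 1 decimal place (4 s.f.).
Carrying full precision, 496.786 ÷ 31.2 = 15.9226282051… s; 31.2 has 3 s.f., so the result keeps min(4, 3) = 3 s.f.
Rounded to 3 significant figures: 15.9 s.

15.9 s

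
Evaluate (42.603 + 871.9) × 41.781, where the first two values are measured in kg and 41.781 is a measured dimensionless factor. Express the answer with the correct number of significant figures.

42.603 kg + 871.9 kg = 914.503 kg; the sum is limited to 1 decimal place (4 s.f.).
Carrying full precision, 914.503 × 41.781 = 38208.849843 kg; 41.781 has 5 s.f., so the result keeps min(4, 5) = 4 s.f.
Rounded to 4 significant figures: 3.821 × 10⁴ kg.

3.821 × 10⁴ kg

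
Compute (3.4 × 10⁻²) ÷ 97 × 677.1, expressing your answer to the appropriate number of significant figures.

(3.4 × 10⁻²) ÷ 97 × 677.1 = 0.237334020619…
Multiplication/division keeps the fewest significant figures: 3.4 × 10⁻² → 2 s.f., 97 → 2 s.f., 677.1 → 4 s.f.; limit is 2.
Rounded to 2 significant figures: 0.24.

0.24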